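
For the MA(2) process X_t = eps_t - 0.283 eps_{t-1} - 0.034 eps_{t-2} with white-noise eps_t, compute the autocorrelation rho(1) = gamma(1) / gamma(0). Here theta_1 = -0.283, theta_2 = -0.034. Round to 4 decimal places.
\rho(1) = -0.2528

For an MA(q) process with theta_0 = 1, the autocovariance is
  gamma(k) = sigma^2 * sum_{i=0..q-k} theta_i * theta_{i+k},
and rho(k) = gamma(k) / gamma(0). Sigma^2 cancels.
  numerator   = (1)*(-0.283) + (-0.283)*(-0.034) = -0.273378.
  denominator = (1)^2 + (-0.283)^2 + (-0.034)^2 = 1.081245.
  rho(1) = -0.273378 / 1.081245 = -0.2528.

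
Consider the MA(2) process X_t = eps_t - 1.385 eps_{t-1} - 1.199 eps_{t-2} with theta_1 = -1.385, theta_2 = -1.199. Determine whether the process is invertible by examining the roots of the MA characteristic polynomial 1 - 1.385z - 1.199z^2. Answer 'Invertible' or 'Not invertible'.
\text{Not invertible}

The MA(q) characteristic polynomial is P(z) = 1 - 1.385z - 1.199z^2.
Invertibility requires all roots to lie outside the unit circle, i.e. |z| > 1 for every root.
Set 1 + (-1.385) z + (-1.199) z^2 = 0, i.e. a z^2 + b z + c = 0 with a = -1.199, b = -1.385, c = 1.
Discriminant D = b^2 - 4ac = (-1.385)^2 - 4*(-1.199)*1 = 1.918225 - (-4.796) = 6.714225.
D >= 0, so the roots are real: z = (-b +/- sqrt(D)) / (2a) = (1.385 +/- 2.591182) / (-2.398).
  z_1 = (1.385 + 2.591182) / (-2.398) = -1.6581,   |z_1| = 1.6581.
  z_2 = (1.385 - 2.591182) / (-2.398) = 0.503,   |z_2| = 0.503.
Moduli of all roots: 1.6581, 0.5030.
All moduli strictly greater than 1? No.
Verdict: Not invertible.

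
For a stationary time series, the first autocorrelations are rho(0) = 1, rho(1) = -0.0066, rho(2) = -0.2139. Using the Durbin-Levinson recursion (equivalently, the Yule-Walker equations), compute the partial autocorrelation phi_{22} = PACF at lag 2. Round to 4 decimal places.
\phi_{22} = -0.2140

The PACF at lag k is phi_{kk}, the last component of the solution
to the Yule-Walker system G_k phi = r_k where
  (G_k)_{ij} = rho(|i - j|), (r_k)_i = rho(i), i,j = 1..k.
Equivalently, Durbin-Levinson gives phi_{kk} iteratively:
  phi_{11} = rho(1)
  phi_{kk} = [rho(k) - sum_{j=1..k-1} phi_{k-1,j} rho(k-j)]
            / [1 - sum_{j=1..k-1} phi_{k-1,j} rho(j)],
  phi_{k,j} = phi_{k-1,j} - phi_{kk} phi_{k-1,k-j},  j = 1..k-1.
Step k = 1:
  phi_11 = rho(1) = -0.0066.
Step k = 2:
  phi_22 = [rho(2) - phi_11 rho(1)] / [1 - phi_11 rho(1)] = [-0.2139 - (-0.0066)(-0.0066)] / [1 - (-0.0066)(-0.0066)]
         = -0.21394356 / 0.99995644 = -0.214.
Therefore phi_{22} = -0.2140.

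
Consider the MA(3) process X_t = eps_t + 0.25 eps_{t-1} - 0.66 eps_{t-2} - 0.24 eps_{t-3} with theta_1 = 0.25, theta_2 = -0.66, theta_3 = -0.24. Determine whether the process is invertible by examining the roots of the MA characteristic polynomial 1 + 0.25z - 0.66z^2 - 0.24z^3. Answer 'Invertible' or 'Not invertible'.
\text{Invertible}

The MA(q) characteristic polynomial is P(z) = 1 + 0.25z - 0.66z^2 - 0.24z^3.
Invertibility requires all roots to lie outside the unit circle, i.e. |z| > 1 for every root.
Degree 3: look for a simple real root z0 first, then factor out (1 - z/z0) and solve the remaining quadratic.
Testing z0 = -2.5: P(-2.5) = 1 + (0.25)(-2.5) + (-0.66)(-2.5)^2 + (-0.24)(-2.5)^3
  = 1 + (-0.625) + (-4.125) + (3.75) = 0.  So z_0 = -2.5 is a root, |z_0| = 2.5.
Divide out the factor (1 + 0.4 z) = (1 - z/z0) (since 1/z0 = -0.4):
  P(z) = (1 + 0.4 z)(1 + (-0.15) z + (-0.6) z^2)
  [check: z-coef -0.15 - (-0.4) = 0.25; z^2-coef -0.6 - (-0.4)(-0.15) = -0.66; z^3-coef -(-0.4)(-0.6) = -0.24.]
Remaining roots from the quadratic factor 1 + (-0.15) z + (-0.6) z^2:
  Set 1 + (-0.15) z + (-0.6) z^2 = 0, i.e. a z^2 + b z + c = 0 with a = -0.6, b = -0.15, c = 1.
  Discriminant D = b^2 - 4ac = (-0.15)^2 - 4*(-0.6)*1 = 0.0225 - (-2.4) = 2.4225.
  D >= 0, so the roots are real: z = (-b +/- sqrt(D)) / (2a) = (0.15 +/- 1.556438) / (-1.2).
    z_1 = (0.15 + 1.556438) / (-1.2) = -1.422,   |z_1| = 1.422.
    z_2 = (0.15 - 1.556438) / (-1.2) = 1.172,   |z_2| = 1.172.
Moduli of all roots: 2.5000, 1.4220, 1.1720.
All moduli strictly greater than 1? Yes.
Verdict: Invertible.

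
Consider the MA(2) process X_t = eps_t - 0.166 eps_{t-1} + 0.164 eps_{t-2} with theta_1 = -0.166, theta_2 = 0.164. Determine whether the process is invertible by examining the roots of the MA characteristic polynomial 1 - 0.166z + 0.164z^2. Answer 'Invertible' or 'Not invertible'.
\text{Invertible}

The MA(q) characteristic polynomial is P(z) = 1 - 0.166z + 0.164z^2.
Invertibility requires all roots to lie outside the unit circle, i.e. |z| > 1 for every root.
Set 1 + (-0.166) z + (0.164) z^2 = 0, i.e. a z^2 + b z + c = 0 with a = 0.164, b = -0.166, c = 1.
Discriminant D = b^2 - 4ac = (-0.166)^2 - 4*(0.164)*1 = 0.027556 - (0.656) = -0.628444.
D < 0, so the roots are the complex-conjugate pair z = (-b +/- i sqrt(-D)) / (2a) = 0.5061 +/- 2.4169i.
For a conjugate pair |z|^2 = z * conj(z) = (product of roots) = c/a = 1/(0.164) = 6.097561, so |z| = sqrt(6.097561) = 2.4693 for both roots.
Moduli of all roots: 2.4693, 2.4693.
All moduli strictly greater than 1? Yes.
Verdict: Invertible.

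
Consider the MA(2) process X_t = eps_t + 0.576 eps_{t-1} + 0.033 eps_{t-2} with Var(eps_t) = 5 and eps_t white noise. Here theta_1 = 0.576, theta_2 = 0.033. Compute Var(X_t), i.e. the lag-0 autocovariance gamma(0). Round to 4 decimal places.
\gamma(0) = 6.6643

For an MA(q) process X_t = eps_t + sum_i theta_i eps_{t-i} with
Var(eps_t) = sigma^2, the variance is
  gamma(0) = sigma^2 * (1 + sum_i theta_i^2).
  sum_i theta_i^2 = (0.576)^2 + (0.033)^2 = 0.331776 + 0.001089 = 0.332865.
  gamma(0) = 5 * (1 + 0.332865) = 5 * 1.332865 = 6.664325, which rounds to 6.6643.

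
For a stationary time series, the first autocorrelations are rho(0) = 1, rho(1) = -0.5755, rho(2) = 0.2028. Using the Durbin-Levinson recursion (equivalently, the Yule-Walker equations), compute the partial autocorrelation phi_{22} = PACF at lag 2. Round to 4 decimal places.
\phi_{22} = -0.1920

The PACF at lag k is phi_{kk}, the last component of the solution
to the Yule-Walker system G_k phi = r_k where
  (G_k)_{ij} = rho(|i - j|), (r_k)_i = rho(i), i,j = 1..k.
Equivalently, Durbin-Levinson gives phi_{kk} iteratively:
  phi_{11} = rho(1)
  phi_{kk} = [rho(k) - sum_{j=1..k-1} phi_{k-1,j} rho(k-j)]
            / [1 - sum_{j=1..k-1} phi_{k-1,j} rho(j)],
  phi_{k,j} = phi_{k-1,j} - phi_{kk} phi_{k-1,k-j},  j = 1..k-1.
Step k = 1:
  phi_11 = rho(1) = -0.5755.
Step k = 2:
  phi_22 = [rho(2) - phi_11 rho(1)] / [1 - phi_11 rho(1)] = [0.2028 - (-0.5755)(-0.5755)] / [1 - (-0.5755)(-0.5755)]
         = -0.12840025 / 0.66879975 = -0.192.
Therefore phi_{22} = -0.1920.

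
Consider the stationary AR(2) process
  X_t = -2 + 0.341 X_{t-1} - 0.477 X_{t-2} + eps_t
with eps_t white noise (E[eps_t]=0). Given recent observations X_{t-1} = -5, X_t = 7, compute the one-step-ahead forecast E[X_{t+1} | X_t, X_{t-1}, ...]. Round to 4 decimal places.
E[X_{t+1} \mid \mathcal F_t] = 2.7720

For an AR(p) model X_t = c + sum_i phi_i X_{t-i} + eps_t, the
one-step-ahead conditional mean is
  E[X_{t+1} | X_t, ...] = c + sum_i phi_i X_{t+1-i}.
Substitute known values:
  E[X_{t+1} | ...] = -2 + (0.341) * (7) + (-0.477) * (-5)
                   = 2.7720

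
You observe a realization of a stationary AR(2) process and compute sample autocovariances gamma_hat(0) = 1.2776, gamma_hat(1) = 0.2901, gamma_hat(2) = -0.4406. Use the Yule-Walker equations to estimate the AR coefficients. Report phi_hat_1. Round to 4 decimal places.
\hat\phi_{1} = 0.3220

The Yule-Walker equations for an AR(p) process read, in matrix form,
  Gamma_p phi = r_p,   with   (Gamma_p)_{ij} = gamma(|i - j|),
                       (r_p)_i = gamma(i),   i,j = 1..p.
Substitute the sample gammas (Toeplitz matrix and right-hand side of size 2):
  Gamma_p = [[1.2776, 0.2901], [0.2901, 1.2776]]
  r_p     = [0.2901, -0.4406]
Written out:
  1.2776 phi_1 + 0.2901 phi_2 = 0.2901
  0.2901 phi_1 + 1.2776 phi_2 = -0.4406
Solve by Cramer's rule:
  det = gamma(0)^2 - gamma(1)^2 = (1.2776)^2 - (0.2901)^2 = 1.63226176 - 0.08415801 = 1.54810375
  phi_hat_1 = [gamma(1) gamma(0) - gamma(1) gamma(2)] / det = [(0.2901)(1.2776) - (0.2901)(-0.4406)] / 1.54810375 = 0.49844982 / 1.54810375 = 0.322
  phi_hat_2 = [gamma(0) gamma(2) - gamma(1)^2] / det = [(1.2776)(-0.4406) - (0.2901)^2] / 1.54810375 = -0.64706857 / 1.54810375 = -0.418
So phi_hat = [0.3220, -0.4180].
Therefore phi_hat_1 = 0.3220.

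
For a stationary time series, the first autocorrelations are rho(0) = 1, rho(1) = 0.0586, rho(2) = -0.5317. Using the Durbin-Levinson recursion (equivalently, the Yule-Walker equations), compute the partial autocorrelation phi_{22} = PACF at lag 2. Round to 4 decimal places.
\phi_{22} = -0.5370

The PACF at lag k is phi_{kk}, the last component of the solution
to the Yule-Walker system G_k phi = r_k where
  (G_k)_{ij} = rho(|i - j|), (r_k)_i = rho(i), i,j = 1..k.
Equivalently, Durbin-Levinson gives phi_{kk} iteratively:
  phi_{11} = rho(1)
  phi_{kk} = [rho(k) - sum_{j=1..k-1} phi_{k-1,j} rho(k-j)]
            / [1 - sum_{j=1..k-1} phi_{k-1,j} rho(j)],
  phi_{k,j} = phi_{k-1,j} - phi_{kk} phi_{k-1,k-j},  j = 1..k-1.
Step k = 1:
  phi_11 = rho(1) = 0.0586.
Step k = 2:
  phi_22 = [rho(2) - phi_11 rho(1)] / [1 - phi_11 rho(1)] = [-0.5317 - (0.0586)(0.0586)] / [1 - (0.0586)(0.0586)]
         = -0.53513396 / 0.99656604 = -0.537.
Therefore phi_{22} = -0.5370.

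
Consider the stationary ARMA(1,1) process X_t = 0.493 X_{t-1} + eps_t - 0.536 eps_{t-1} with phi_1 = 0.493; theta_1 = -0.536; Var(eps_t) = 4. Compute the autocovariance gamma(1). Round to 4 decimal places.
\gamma(1) = -0.1672

Multiply the model equation by X_{t-k} and take expectations. With theta_0 = psi_0 = 1 and psi_j the MA(infinity) weights, this gives
  gamma(k) - sum_i phi_i gamma(k-i) = c_k,
  c_k = sigma^2 * sum_{j=k..q} theta_j psi_{j-k}   (c_k = 0 for k > q),
using gamma(-m) = gamma(m).
psi-weights needed (psi_j = theta_j + sum_i phi_i psi_{j-i}):
  psi_1 = theta_1 + phi_1 = -0.536 + (0.493) = -0.043
Right-hand sides:
  c_0 = sigma^2 (1 + theta_1 psi_1) = 4 * (1 + (-0.536)(-0.043)) = 4 * 1.023048 = 4.092192
  c_1 = sigma^2 theta_1 = 4 * (-0.536) = -2.144
  c_2 = 0
Equations for k = 0 and k = 1 (AR order 1):
  gamma(0) = phi_1 gamma(1) + c_0
  gamma(1) = phi_1 gamma(0) + c_1
Substituting the second into the first: gamma(0) (1 - phi_1^2) = c_0 + phi_1 c_1, so
  gamma(0) = (c_0 + phi_1 c_1) / (1 - phi_1^2) = (4.092192 + (0.493)(-2.144)) / (1 - (0.493)^2) = 3.0352 / 0.756951 = 4.009771.
  gamma(1) = phi_1 gamma(0) + c_1 = (0.493)(4.009771) + (-2.144) = -0.167183.
Therefore gamma(1) = -0.1672 (to 4 decimal places).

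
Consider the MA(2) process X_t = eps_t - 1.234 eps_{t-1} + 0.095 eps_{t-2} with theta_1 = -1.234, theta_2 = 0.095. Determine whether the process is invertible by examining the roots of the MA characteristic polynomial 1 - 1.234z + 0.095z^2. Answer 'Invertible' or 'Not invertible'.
\text{Not invertible}

The MA(q) characteristic polynomial is P(z) = 1 - 1.234z + 0.095z^2.
Invertibility requires all roots to lie outside the unit circle, i.e. |z| > 1 for every root.
Set 1 + (-1.234) z + (0.095) z^2 = 0, i.e. a z^2 + b z + c = 0 with a = 0.095, b = -1.234, c = 1.
Discriminant D = b^2 - 4ac = (-1.234)^2 - 4*(0.095)*1 = 1.522756 - (0.38) = 1.142756.
D >= 0, so the roots are real: z = (-b +/- sqrt(D)) / (2a) = (1.234 +/- 1.068998) / (0.19).
  z_1 = (1.234 + 1.068998) / (0.19) = 12.121,   |z_1| = 12.121.
  z_2 = (1.234 - 1.068998) / (0.19) = 0.8684,   |z_2| = 0.8684.
Moduli of all roots: 12.1210, 0.8684.
All moduli strictly greater than 1? No.
Verdict: Not invertible.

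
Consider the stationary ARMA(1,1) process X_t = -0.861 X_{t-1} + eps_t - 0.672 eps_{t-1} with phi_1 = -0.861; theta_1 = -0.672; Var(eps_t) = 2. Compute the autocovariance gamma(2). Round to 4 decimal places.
\gamma(2) = 16.1096

Multiply the model equation by X_{t-k} and take expectations. With theta_0 = psi_0 = 1 and psi_j the MA(infinity) weights, this gives
  gamma(k) - sum_i phi_i gamma(k-i) = c_k,
  c_k = sigma^2 * sum_{j=k..q} theta_j psi_{j-k}   (c_k = 0 for k > q),
using gamma(-m) = gamma(m).
psi-weights needed (psi_j = theta_j + sum_i phi_i psi_{j-i}):
  psi_1 = theta_1 + phi_1 = -0.672 + (-0.861) = -1.533
Right-hand sides:
  c_0 = sigma^2 (1 + theta_1 psi_1) = 2 * (1 + (-0.672)(-1.533)) = 2 * 2.030176 = 4.060352
  c_1 = sigma^2 theta_1 = 2 * (-0.672) = -1.344
  c_2 = 0
Equations for k = 0 and k = 1 (AR order 1):
  gamma(0) = phi_1 gamma(1) + c_0
  gamma(1) = phi_1 gamma(0) + c_1
Substituting the second into the first: gamma(0) (1 - phi_1^2) = c_0 + phi_1 c_1, so
  gamma(0) = (c_0 + phi_1 c_1) / (1 - phi_1^2) = (4.060352 + (-0.861)(-1.344)) / (1 - (-0.861)^2) = 5.217536 / 0.258679 = 20.169925.
  gamma(1) = phi_1 gamma(0) + c_1 = (-0.861)(20.169925) + (-1.344) = -18.710305.
For k = 2 (> q): gamma(2) = phi_1 gamma(1) = (-0.861)(-18.710305) = 16.109573.
Therefore gamma(2) = 16.1096 (to 4 decimal places).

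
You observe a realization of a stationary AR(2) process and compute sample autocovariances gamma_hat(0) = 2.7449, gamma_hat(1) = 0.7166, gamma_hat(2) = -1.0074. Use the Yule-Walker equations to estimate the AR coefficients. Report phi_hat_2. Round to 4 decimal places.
\hat\phi_{2} = -0.4670

The Yule-Walker equations for an AR(p) process read, in matrix form,
  Gamma_p phi = r_p,   with   (Gamma_p)_{ij} = gamma(|i - j|),
                       (r_p)_i = gamma(i),   i,j = 1..p.
Substitute the sample gammas (Toeplitz matrix and right-hand side of size 2):
  Gamma_p = [[2.7449, 0.7166], [0.7166, 2.7449]]
  r_p     = [0.7166, -1.0074]
Written out:
  2.7449 phi_1 + 0.7166 phi_2 = 0.7166
  0.7166 phi_1 + 2.7449 phi_2 = -1.0074
Solve by Cramer's rule:
  det = gamma(0)^2 - gamma(1)^2 = (2.7449)^2 - (0.7166)^2 = 7.53447601 - 0.51351556 = 7.02096045
  phi_hat_1 = [gamma(1) gamma(0) - gamma(1) gamma(2)] / det = [(0.7166)(2.7449) - (0.7166)(-1.0074)] / 7.02096045 = 2.68889818 / 7.02096045 = 0.383
  phi_hat_2 = [gamma(0) gamma(2) - gamma(1)^2] / det = [(2.7449)(-1.0074) - (0.7166)^2] / 7.02096045 = -3.27872782 / 7.02096045 = -0.467
So phi_hat = [0.3830, -0.4670].
Therefore phi_hat_2 = -0.4670.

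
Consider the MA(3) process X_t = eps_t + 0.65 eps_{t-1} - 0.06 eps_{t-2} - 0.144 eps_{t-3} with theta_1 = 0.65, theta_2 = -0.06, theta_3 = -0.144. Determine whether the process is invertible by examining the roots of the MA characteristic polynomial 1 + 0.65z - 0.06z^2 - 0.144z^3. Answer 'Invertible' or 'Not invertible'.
\text{Invertible}

The MA(q) characteristic polynomial is P(z) = 1 + 0.65z - 0.06z^2 - 0.144z^3.
Invertibility requires all roots to lie outside the unit circle, i.e. |z| > 1 for every root.
Degree 3: look for a simple real root z0 first, then factor out (1 - z/z0) and solve the remaining quadratic.
Testing z0 = 2.5: P(2.5) = 1 + (0.65)(2.5) + (-0.06)(2.5)^2 + (-0.144)(2.5)^3
  = 1 + (1.625) + (-0.375) + (-2.25) = 0.  So z_0 = 2.5 is a root, |z_0| = 2.5.
Divide out the factor (1 - 0.4 z) = (1 - z/z0) (since 1/z0 = 0.4):
  P(z) = (1 - 0.4 z)(1 + (1.05) z + (0.36) z^2)
  [check: z-coef 1.05 - (0.4) = 0.65; z^2-coef 0.36 - (0.4)(1.05) = -0.06; z^3-coef -(0.4)(0.36) = -0.144.]
Remaining roots from the quadratic factor 1 + (1.05) z + (0.36) z^2:
  Set 1 + (1.05) z + (0.36) z^2 = 0, i.e. a z^2 + b z + c = 0 with a = 0.36, b = 1.05, c = 1.
  Discriminant D = b^2 - 4ac = (1.05)^2 - 4*(0.36)*1 = 1.1025 - (1.44) = -0.3375.
  D < 0, so the roots are the complex-conjugate pair z = (-b +/- i sqrt(-D)) / (2a) = -1.4583 +/- 0.8069i.
  For a conjugate pair |z|^2 = z * conj(z) = (product of roots) = c/a = 1/(0.36) = 2.777778, so |z| = sqrt(2.777778) = 1.6667 for both roots.
Moduli of all roots: 2.5000, 1.6667, 1.6667.
All moduli strictly greater than 1? Yes.
Verdict: Invertible.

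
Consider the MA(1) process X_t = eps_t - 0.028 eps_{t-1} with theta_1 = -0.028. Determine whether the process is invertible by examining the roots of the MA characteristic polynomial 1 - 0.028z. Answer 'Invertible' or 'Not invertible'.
\text{Invertible}

The MA(q) characteristic polynomial is P(z) = 1 - 0.028z.
Invertibility requires all roots to lie outside the unit circle, i.e. |z| > 1 for every root.
This is linear in z: 1 + (-0.028) z = 0  =>  z = -1/(-0.028) = 35.714286,  |z| = 35.714286.
Moduli of all roots: 35.7143.
All moduli strictly greater than 1? Yes.
Verdict: Invertible.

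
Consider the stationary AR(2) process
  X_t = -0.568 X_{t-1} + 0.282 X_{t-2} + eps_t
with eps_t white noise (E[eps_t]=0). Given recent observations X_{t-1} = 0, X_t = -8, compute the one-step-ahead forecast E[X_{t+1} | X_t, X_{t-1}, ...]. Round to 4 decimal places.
E[X_{t+1} \mid \mathcal F_t] = 4.5440

For an AR(p) model X_t = c + sum_i phi_i X_{t-i} + eps_t, the
one-step-ahead conditional mean is
  E[X_{t+1} | X_t, ...] = c + sum_i phi_i X_{t+1-i}.
Substitute known values:
  E[X_{t+1} | ...] = (-0.568) * (-8) + (0.282) * (0)
                   = 4.5440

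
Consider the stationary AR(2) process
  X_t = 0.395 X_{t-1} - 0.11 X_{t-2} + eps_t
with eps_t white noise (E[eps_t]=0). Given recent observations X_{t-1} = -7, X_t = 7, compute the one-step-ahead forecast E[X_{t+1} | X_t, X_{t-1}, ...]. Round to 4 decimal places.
E[X_{t+1} \mid \mathcal F_t] = 3.5350

For an AR(p) model X_t = c + sum_i phi_i X_{t-i} + eps_t, the
one-step-ahead conditional mean is
  E[X_{t+1} | X_t, ...] = c + sum_i phi_i X_{t+1-i}.
Substitute known values:
  E[X_{t+1} | ...] = (0.395) * (7) + (-0.11) * (-7)
                   = 3.5350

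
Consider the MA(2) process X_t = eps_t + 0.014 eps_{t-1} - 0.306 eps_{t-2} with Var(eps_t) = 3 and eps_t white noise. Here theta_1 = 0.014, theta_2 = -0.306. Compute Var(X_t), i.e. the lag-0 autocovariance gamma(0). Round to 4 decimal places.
\gamma(0) = 3.2815

For an MA(q) process X_t = eps_t + sum_i theta_i eps_{t-i} with
Var(eps_t) = sigma^2, the variance is
  gamma(0) = sigma^2 * (1 + sum_i theta_i^2).
  sum_i theta_i^2 = (0.014)^2 + (-0.306)^2 = 0.000196 + 0.093636 = 0.093832.
  gamma(0) = 3 * (1 + 0.093832) = 3 * 1.093832 = 3.281496, which rounds to 3.2815.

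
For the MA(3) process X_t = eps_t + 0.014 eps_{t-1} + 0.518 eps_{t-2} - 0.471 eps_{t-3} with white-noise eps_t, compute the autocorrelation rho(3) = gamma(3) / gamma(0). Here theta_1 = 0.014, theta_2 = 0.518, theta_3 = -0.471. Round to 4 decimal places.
\rho(3) = -0.3160

For an MA(q) process with theta_0 = 1, the autocovariance is
  gamma(k) = sigma^2 * sum_{i=0..q-k} theta_i * theta_{i+k},
and rho(k) = gamma(k) / gamma(0). Sigma^2 cancels.
  numerator   = (1)*(-0.471) = -0.471.
  denominator = (1)^2 + (0.014)^2 + (0.518)^2 + (-0.471)^2 = 1.490361.
  rho(3) = -0.471 / 1.490361 = -0.3160.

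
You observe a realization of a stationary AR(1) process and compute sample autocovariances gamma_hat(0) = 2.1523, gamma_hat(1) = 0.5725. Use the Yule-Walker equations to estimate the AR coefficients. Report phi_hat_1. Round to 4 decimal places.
\hat\phi_{1} = 0.2660

The Yule-Walker equations for an AR(p) process read, in matrix form,
  Gamma_p phi = r_p,   with   (Gamma_p)_{ij} = gamma(|i - j|),
                       (r_p)_i = gamma(i),   i,j = 1..p.
Substitute the sample gammas (Toeplitz matrix and right-hand side of size 1):
  Gamma_p = [[2.1523]]
  r_p     = [0.5725]
With p = 1 this is the single equation gamma(0) phi_1 = gamma(1):
  phi_hat_1 = gamma(1) / gamma(0) = 0.5725 / 2.1523 = 0.2660.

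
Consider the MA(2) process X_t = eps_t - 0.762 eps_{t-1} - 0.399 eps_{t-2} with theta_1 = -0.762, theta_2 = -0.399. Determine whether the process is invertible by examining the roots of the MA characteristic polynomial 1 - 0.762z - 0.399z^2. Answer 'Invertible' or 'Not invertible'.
\text{Not invertible}

The MA(q) characteristic polynomial is P(z) = 1 - 0.762z - 0.399z^2.
Invertibility requires all roots to lie outside the unit circle, i.e. |z| > 1 for every root.
Set 1 + (-0.762) z + (-0.399) z^2 = 0, i.e. a z^2 + b z + c = 0 with a = -0.399, b = -0.762, c = 1.
Discriminant D = b^2 - 4ac = (-0.762)^2 - 4*(-0.399)*1 = 0.580644 - (-1.596) = 2.176644.
D >= 0, so the roots are real: z = (-b +/- sqrt(D)) / (2a) = (0.762 +/- 1.475345) / (-0.798).
  z_1 = (0.762 + 1.475345) / (-0.798) = -2.8037,   |z_1| = 2.8037.
  z_2 = (0.762 - 1.475345) / (-0.798) = 0.8939,   |z_2| = 0.8939.
Moduli of all roots: 2.8037, 0.8939.
All moduli strictly greater than 1? No.
Verdict: Not invertible.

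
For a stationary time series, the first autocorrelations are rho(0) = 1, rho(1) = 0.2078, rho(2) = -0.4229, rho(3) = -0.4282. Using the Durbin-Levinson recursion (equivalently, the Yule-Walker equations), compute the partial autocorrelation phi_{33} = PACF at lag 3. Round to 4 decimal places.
\phi_{33} = -0.2690

The PACF at lag k is phi_{kk}, the last component of the solution
to the Yule-Walker system G_k phi = r_k where
  (G_k)_{ij} = rho(|i - j|), (r_k)_i = rho(i), i,j = 1..k.
Equivalently, Durbin-Levinson gives phi_{kk} iteratively:
  phi_{11} = rho(1)
  phi_{kk} = [rho(k) - sum_{j=1..k-1} phi_{k-1,j} rho(k-j)]
            / [1 - sum_{j=1..k-1} phi_{k-1,j} rho(j)],
  phi_{k,j} = phi_{k-1,j} - phi_{kk} phi_{k-1,k-j},  j = 1..k-1.
Step k = 1:
  phi_11 = rho(1) = 0.2078.
Step k = 2:
  phi_22 = [rho(2) - phi_11 rho(1)] / [1 - phi_11 rho(1)] = [-0.4229 - (0.2078)(0.2078)] / [1 - (0.2078)(0.2078)]
         = -0.46608084 / 0.95681916 = -0.487115.
  Update: phi_21 = phi_11 - phi_22 phi_11 = 0.2078 - (-0.487115)(0.2078) = 0.309022.
Step k = 3:
  phi_33 = [rho(3) - phi_21 rho(2) - phi_22 rho(1)] / [1 - phi_21 rho(1) - phi_22 rho(2)]
    numerator   = -0.4282 - (0.309022)(-0.4229) - (-0.487115)(0.2078) = -0.19629193
    denominator = 1 - (0.309022)(0.2078) - (-0.487115)(-0.4229) = 0.72978425
  phi_33 = -0.19629193 / 0.72978425 = -0.269.
Therefore phi_{33} = -0.2690.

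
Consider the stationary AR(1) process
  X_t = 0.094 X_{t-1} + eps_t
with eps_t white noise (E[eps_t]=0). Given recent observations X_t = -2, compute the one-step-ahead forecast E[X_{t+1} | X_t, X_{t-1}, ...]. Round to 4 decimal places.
E[X_{t+1} \mid \mathcal F_t] = -0.1880

For an AR(p) model X_t = c + sum_i phi_i X_{t-i} + eps_t, the
one-step-ahead conditional mean is
  E[X_{t+1} | X_t, ...] = c + sum_i phi_i X_{t+1-i}.
Substitute known values:
  E[X_{t+1} | ...] = (0.094) * (-2)
                   = -0.1880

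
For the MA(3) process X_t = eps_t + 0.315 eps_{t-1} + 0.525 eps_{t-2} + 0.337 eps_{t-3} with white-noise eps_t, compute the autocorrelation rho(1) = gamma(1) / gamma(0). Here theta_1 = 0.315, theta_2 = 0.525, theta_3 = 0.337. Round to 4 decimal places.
\rho(1) = 0.4416

For an MA(q) process with theta_0 = 1, the autocovariance is
  gamma(k) = sigma^2 * sum_{i=0..q-k} theta_i * theta_{i+k},
and rho(k) = gamma(k) / gamma(0). Sigma^2 cancels.
  numerator   = (1)*(0.315) + (0.315)*(0.525) + (0.525)*(0.337) = 0.6573.
  denominator = (1)^2 + (0.315)^2 + (0.525)^2 + (0.337)^2 = 1.488419.
  rho(1) = 0.6573 / 1.488419 = 0.4416.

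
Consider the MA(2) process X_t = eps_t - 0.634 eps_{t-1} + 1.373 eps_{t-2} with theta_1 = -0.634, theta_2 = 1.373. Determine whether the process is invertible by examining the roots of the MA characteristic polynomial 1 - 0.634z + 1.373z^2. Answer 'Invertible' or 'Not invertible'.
\text{Not invertible}

The MA(q) characteristic polynomial is P(z) = 1 - 0.634z + 1.373z^2.
Invertibility requires all roots to lie outside the unit circle, i.e. |z| > 1 for every root.
Set 1 + (-0.634) z + (1.373) z^2 = 0, i.e. a z^2 + b z + c = 0 with a = 1.373, b = -0.634, c = 1.
Discriminant D = b^2 - 4ac = (-0.634)^2 - 4*(1.373)*1 = 0.401956 - (5.492) = -5.090044.
D < 0, so the roots are the complex-conjugate pair z = (-b +/- i sqrt(-D)) / (2a) = 0.2309 +/- 0.8216i.
For a conjugate pair |z|^2 = z * conj(z) = (product of roots) = c/a = 1/(1.373) = 0.728332, so |z| = sqrt(0.728332) = 0.8534 for both roots.
Moduli of all roots: 0.8534, 0.8534.
All moduli strictly greater than 1? No.
Verdict: Not invertible.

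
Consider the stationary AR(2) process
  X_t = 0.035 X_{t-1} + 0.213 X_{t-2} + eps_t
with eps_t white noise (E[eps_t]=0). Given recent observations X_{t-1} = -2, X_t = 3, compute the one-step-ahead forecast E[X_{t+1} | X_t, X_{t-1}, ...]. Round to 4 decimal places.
E[X_{t+1} \mid \mathcal F_t] = -0.3210

For an AR(p) model X_t = c + sum_i phi_i X_{t-i} + eps_t, the
one-step-ahead conditional mean is
  E[X_{t+1} | X_t, ...] = c + sum_i phi_i X_{t+1-i}.
Substitute known values:
  E[X_{t+1} | ...] = (0.035) * (3) + (0.213) * (-2)
                   = -0.3210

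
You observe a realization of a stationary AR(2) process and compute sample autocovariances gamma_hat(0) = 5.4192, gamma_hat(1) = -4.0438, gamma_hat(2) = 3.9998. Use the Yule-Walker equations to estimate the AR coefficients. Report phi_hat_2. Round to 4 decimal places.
\hat\phi_{2} = 0.4090

The Yule-Walker equations for an AR(p) process read, in matrix form,
  Gamma_p phi = r_p,   with   (Gamma_p)_{ij} = gamma(|i - j|),
                       (r_p)_i = gamma(i),   i,j = 1..p.
Substitute the sample gammas (Toeplitz matrix and right-hand side of size 2):
  Gamma_p = [[5.4192, -4.0438], [-4.0438, 5.4192]]
  r_p     = [-4.0438, 3.9998]
Written out:
  5.4192 phi_1 - 4.0438 phi_2 = -4.0438
  -4.0438 phi_1 + 5.4192 phi_2 = 3.9998
Solve by Cramer's rule:
  det = gamma(0)^2 - gamma(1)^2 = (5.4192)^2 - (-4.0438)^2 = 29.36772864 - 16.35231844 = 13.0154102
  phi_hat_1 = [gamma(1) gamma(0) - gamma(1) gamma(2)] / det = [(-4.0438)(5.4192) - (-4.0438)(3.9998)] / 13.0154102 = -5.73976972 / 13.0154102 = -0.441
  phi_hat_2 = [gamma(0) gamma(2) - gamma(1)^2] / det = [(5.4192)(3.9998) - (-4.0438)^2] / 13.0154102 = 5.32339772 / 13.0154102 = 0.409
So phi_hat = [-0.4410, 0.4090].
Therefore phi_hat_2 = 0.4090.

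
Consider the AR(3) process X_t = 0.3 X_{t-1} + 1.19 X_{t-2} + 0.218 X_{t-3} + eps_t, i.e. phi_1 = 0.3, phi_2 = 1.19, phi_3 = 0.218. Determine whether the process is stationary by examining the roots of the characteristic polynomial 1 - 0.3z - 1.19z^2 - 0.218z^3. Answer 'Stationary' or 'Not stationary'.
\text{Not stationary}

The AR(p) characteristic polynomial is P(z) = 1 - 0.3z - 1.19z^2 - 0.218z^3.
Stationarity requires all roots to lie outside the unit circle, i.e. |z| > 1 for every root.
Degree 3: look for a simple real root z0 first, then factor out (1 - z/z0) and solve the remaining quadratic.
Testing z0 = -5: P(-5) = 1 + (-0.3)(-5) + (-1.19)(-5)^2 + (-0.218)(-5)^3
  = 1 + (1.5) + (-29.75) + (27.25) = 0.  So z_0 = -5 is a root, |z_0| = 5.
Divide out the factor (1 + 0.2 z) = (1 - z/z0) (since 1/z0 = -0.2):
  P(z) = (1 + 0.2 z)(1 + (-0.5) z + (-1.09) z^2)
  [check: z-coef -0.5 - (-0.2) = -0.3; z^2-coef -1.09 - (-0.2)(-0.5) = -1.19; z^3-coef -(-0.2)(-1.09) = -0.218.]
Remaining roots from the quadratic factor 1 + (-0.5) z + (-1.09) z^2:
  Set 1 + (-0.5) z + (-1.09) z^2 = 0, i.e. a z^2 + b z + c = 0 with a = -1.09, b = -0.5, c = 1.
  Discriminant D = b^2 - 4ac = (-0.5)^2 - 4*(-1.09)*1 = 0.25 - (-4.36) = 4.61.
  D >= 0, so the roots are real: z = (-b +/- sqrt(D)) / (2a) = (0.5 +/- 2.147091) / (-2.18).
    z_1 = (0.5 + 2.147091) / (-2.18) = -1.2143,   |z_1| = 1.2143.
    z_2 = (0.5 - 2.147091) / (-2.18) = 0.7555,   |z_2| = 0.7555.
Moduli of all roots: 5.0000, 1.2143, 0.7555.
All moduli strictly greater than 1? No.
Verdict: Not stationary.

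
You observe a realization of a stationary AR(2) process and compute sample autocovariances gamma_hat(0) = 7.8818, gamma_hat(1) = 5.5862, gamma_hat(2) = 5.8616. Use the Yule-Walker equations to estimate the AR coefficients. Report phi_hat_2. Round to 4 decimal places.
\hat\phi_{2} = 0.4850

The Yule-Walker equations for an AR(p) process read, in matrix form,
  Gamma_p phi = r_p,   with   (Gamma_p)_{ij} = gamma(|i - j|),
                       (r_p)_i = gamma(i),   i,j = 1..p.
Substitute the sample gammas (Toeplitz matrix and right-hand side of size 2):
  Gamma_p = [[7.8818, 5.5862], [5.5862, 7.8818]]
  r_p     = [5.5862, 5.8616]
Written out:
  7.8818 phi_1 + 5.5862 phi_2 = 5.5862
  5.5862 phi_1 + 7.8818 phi_2 = 5.8616
Solve by Cramer's rule:
  det = gamma(0)^2 - gamma(1)^2 = (7.8818)^2 - (5.5862)^2 = 62.12277124 - 31.20563044 = 30.9171408
  phi_hat_1 = [gamma(1) gamma(0) - gamma(1) gamma(2)] / det = [(5.5862)(7.8818) - (5.5862)(5.8616)] / 30.9171408 = 11.28524124 / 30.9171408 = 0.365
  phi_hat_2 = [gamma(0) gamma(2) - gamma(1)^2] / det = [(7.8818)(5.8616) - (5.5862)^2] / 30.9171408 = 14.99432844 / 30.9171408 = 0.485
So phi_hat = [0.3650, 0.4850].
Therefore phi_hat_2 = 0.4850.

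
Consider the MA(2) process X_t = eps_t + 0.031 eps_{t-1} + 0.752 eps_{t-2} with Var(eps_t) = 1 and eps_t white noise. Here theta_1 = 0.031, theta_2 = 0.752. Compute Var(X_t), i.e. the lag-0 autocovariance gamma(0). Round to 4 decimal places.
\gamma(0) = 1.5665

For an MA(q) process X_t = eps_t + sum_i theta_i eps_{t-i} with
Var(eps_t) = sigma^2, the variance is
  gamma(0) = sigma^2 * (1 + sum_i theta_i^2).
  sum_i theta_i^2 = (0.031)^2 + (0.752)^2 = 0.000961 + 0.565504 = 0.566465.
  gamma(0) = 1 * (1 + 0.566465) = 1 * 1.566465 = 1.566465, which rounds to 1.5665.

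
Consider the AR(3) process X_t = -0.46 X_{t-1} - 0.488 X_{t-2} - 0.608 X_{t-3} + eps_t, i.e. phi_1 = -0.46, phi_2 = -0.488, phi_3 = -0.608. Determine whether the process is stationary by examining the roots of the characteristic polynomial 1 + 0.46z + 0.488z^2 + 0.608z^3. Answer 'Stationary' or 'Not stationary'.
\text{Stationary}

The AR(p) characteristic polynomial is P(z) = 1 + 0.46z + 0.488z^2 + 0.608z^3.
Stationarity requires all roots to lie outside the unit circle, i.e. |z| > 1 for every root.
Degree 3: look for a simple real root z0 first, then factor out (1 - z/z0) and solve the remaining quadratic.
Testing z0 = -1.25: P(-1.25) = 1 + (0.46)(-1.25) + (0.488)(-1.25)^2 + (0.608)(-1.25)^3
  = 1 + (-0.575) + (0.7625) + (-1.1875) = 0.  So z_0 = -1.25 is a root, |z_0| = 1.25.
Divide out the factor (1 + 0.8 z) = (1 - z/z0) (since 1/z0 = -0.8):
  P(z) = (1 + 0.8 z)(1 + (-0.34) z + (0.76) z^2)
  [check: z-coef -0.34 - (-0.8) = 0.46; z^2-coef 0.76 - (-0.8)(-0.34) = 0.488; z^3-coef -(-0.8)(0.76) = 0.608.]
Remaining roots from the quadratic factor 1 + (-0.34) z + (0.76) z^2:
  Set 1 + (-0.34) z + (0.76) z^2 = 0, i.e. a z^2 + b z + c = 0 with a = 0.76, b = -0.34, c = 1.
  Discriminant D = b^2 - 4ac = (-0.34)^2 - 4*(0.76)*1 = 0.1156 - (3.04) = -2.9244.
  D < 0, so the roots are the complex-conjugate pair z = (-b +/- i sqrt(-D)) / (2a) = 0.2237 +/- 1.1251i.
  For a conjugate pair |z|^2 = z * conj(z) = (product of roots) = c/a = 1/(0.76) = 1.315789, so |z| = sqrt(1.315789) = 1.1471 for both roots.
Moduli of all roots: 1.2500, 1.1471, 1.1471.
All moduli strictly greater than 1? Yes.
Verdict: Stationary.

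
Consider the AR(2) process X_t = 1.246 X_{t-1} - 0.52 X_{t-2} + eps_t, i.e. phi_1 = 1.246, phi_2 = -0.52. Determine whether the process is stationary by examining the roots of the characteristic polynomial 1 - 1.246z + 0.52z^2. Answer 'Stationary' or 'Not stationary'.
\text{Stationary}

The AR(p) characteristic polynomial is P(z) = 1 - 1.246z + 0.52z^2.
Stationarity requires all roots to lie outside the unit circle, i.e. |z| > 1 for every root.
Set 1 + (-1.246) z + (0.52) z^2 = 0, i.e. a z^2 + b z + c = 0 with a = 0.52, b = -1.246, c = 1.
Discriminant D = b^2 - 4ac = (-1.246)^2 - 4*(0.52)*1 = 1.552516 - (2.08) = -0.527484.
D < 0, so the roots are the complex-conjugate pair z = (-b +/- i sqrt(-D)) / (2a) = 1.1981 +/- 0.6983i.
For a conjugate pair |z|^2 = z * conj(z) = (product of roots) = c/a = 1/(0.52) = 1.923077, so |z| = sqrt(1.923077) = 1.3868 for both roots.
Moduli of all roots: 1.3868, 1.3868.
All moduli strictly greater than 1? Yes.
Verdict: Stationary.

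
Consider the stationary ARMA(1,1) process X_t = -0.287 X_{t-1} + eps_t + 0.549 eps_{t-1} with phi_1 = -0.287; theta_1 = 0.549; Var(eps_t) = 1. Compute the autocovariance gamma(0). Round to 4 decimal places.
\gamma(0) = 1.0748

Multiply the model equation by X_{t-k} and take expectations. With theta_0 = psi_0 = 1 and psi_j the MA(infinity) weights, this gives
  gamma(k) - sum_i phi_i gamma(k-i) = c_k,
  c_k = sigma^2 * sum_{j=k..q} theta_j psi_{j-k}   (c_k = 0 for k > q),
using gamma(-m) = gamma(m).
psi-weights needed (psi_j = theta_j + sum_i phi_i psi_{j-i}):
  psi_1 = theta_1 + phi_1 = 0.549 + (-0.287) = 0.262
Right-hand sides:
  c_0 = sigma^2 (1 + theta_1 psi_1) = 1 * (1 + (0.549)(0.262)) = 1 * 1.143838 = 1.143838
  c_1 = sigma^2 theta_1 = 1 * (0.549) = 0.549
  c_2 = 0
Equations for k = 0 and k = 1 (AR order 1):
  gamma(0) = phi_1 gamma(1) + c_0
  gamma(1) = phi_1 gamma(0) + c_1
Substituting the second into the first: gamma(0) (1 - phi_1^2) = c_0 + phi_1 c_1, so
  gamma(0) = (c_0 + phi_1 c_1) / (1 - phi_1^2) = (1.143838 + (-0.287)(0.549)) / (1 - (-0.287)^2) = 0.986275 / 0.917631 = 1.074806.
Therefore gamma(0) = 1.0748 (to 4 decimal places).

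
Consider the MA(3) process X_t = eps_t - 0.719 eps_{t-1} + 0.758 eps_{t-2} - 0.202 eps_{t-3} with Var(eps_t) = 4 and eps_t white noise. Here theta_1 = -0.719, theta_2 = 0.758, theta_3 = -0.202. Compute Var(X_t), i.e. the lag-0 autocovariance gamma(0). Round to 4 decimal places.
\gamma(0) = 8.5293

For an MA(q) process X_t = eps_t + sum_i theta_i eps_{t-i} with
Var(eps_t) = sigma^2, the variance is
  gamma(0) = sigma^2 * (1 + sum_i theta_i^2).
  sum_i theta_i^2 = (-0.719)^2 + (0.758)^2 + (-0.202)^2 = 0.516961 + 0.574564 + 0.040804 = 1.132329.
  gamma(0) = 4 * (1 + 1.132329) = 4 * 2.132329 = 8.529316, which rounds to 8.5293.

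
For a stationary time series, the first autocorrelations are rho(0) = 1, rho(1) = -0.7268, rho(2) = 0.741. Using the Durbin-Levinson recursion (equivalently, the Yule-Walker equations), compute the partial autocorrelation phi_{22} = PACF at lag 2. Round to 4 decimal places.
\phi_{22} = 0.4510

The PACF at lag k is phi_{kk}, the last component of the solution
to the Yule-Walker system G_k phi = r_k where
  (G_k)_{ij} = rho(|i - j|), (r_k)_i = rho(i), i,j = 1..k.
Equivalently, Durbin-Levinson gives phi_{kk} iteratively:
  phi_{11} = rho(1)
  phi_{kk} = [rho(k) - sum_{j=1..k-1} phi_{k-1,j} rho(k-j)]
            / [1 - sum_{j=1..k-1} phi_{k-1,j} rho(j)],
  phi_{k,j} = phi_{k-1,j} - phi_{kk} phi_{k-1,k-j},  j = 1..k-1.
Step k = 1:
  phi_11 = rho(1) = -0.7268.
Step k = 2:
  phi_22 = [rho(2) - phi_11 rho(1)] / [1 - phi_11 rho(1)] = [0.741 - (-0.7268)(-0.7268)] / [1 - (-0.7268)(-0.7268)]
         = 0.21276176 / 0.47176176 = 0.451.
Therefore phi_{22} = 0.4510.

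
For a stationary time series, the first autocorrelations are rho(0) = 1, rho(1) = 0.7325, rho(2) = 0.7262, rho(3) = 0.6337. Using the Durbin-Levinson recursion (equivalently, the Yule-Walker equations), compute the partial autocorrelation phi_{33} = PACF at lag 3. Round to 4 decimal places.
\phi_{33} = 0.0510

The PACF at lag k is phi_{kk}, the last component of the solution
to the Yule-Walker system G_k phi = r_k where
  (G_k)_{ij} = rho(|i - j|), (r_k)_i = rho(i), i,j = 1..k.
Equivalently, Durbin-Levinson gives phi_{kk} iteratively:
  phi_{11} = rho(1)
  phi_{kk} = [rho(k) - sum_{j=1..k-1} phi_{k-1,j} rho(k-j)]
            / [1 - sum_{j=1..k-1} phi_{k-1,j} rho(j)],
  phi_{k,j} = phi_{k-1,j} - phi_{kk} phi_{k-1,k-j},  j = 1..k-1.
Step k = 1:
  phi_11 = rho(1) = 0.7325.
Step k = 2:
  phi_22 = [rho(2) - phi_11 rho(1)] / [1 - phi_11 rho(1)] = [0.7262 - (0.7325)(0.7325)] / [1 - (0.7325)(0.7325)]
         = 0.18964375 / 0.46344375 = 0.409206.
  Update: phi_21 = phi_11 - phi_22 phi_11 = 0.7325 - (0.409206)(0.7325) = 0.432757.
Step k = 3:
  phi_33 = [rho(3) - phi_21 rho(2) - phi_22 rho(1)] / [1 - phi_21 rho(1) - phi_22 rho(2)]
    numerator   = 0.6337 - (0.432757)(0.7262) - (0.409206)(0.7325) = 0.01968885
    denominator = 1 - (0.432757)(0.7325) - (0.409206)(0.7262) = 0.38584048
  phi_33 = 0.01968885 / 0.38584048 = 0.051.
Therefore phi_{33} = 0.0510.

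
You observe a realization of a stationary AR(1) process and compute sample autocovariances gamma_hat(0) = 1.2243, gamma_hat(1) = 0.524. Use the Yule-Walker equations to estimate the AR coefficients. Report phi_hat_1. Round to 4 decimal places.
\hat\phi_{1} = 0.4280

The Yule-Walker equations for an AR(p) process read, in matrix form,
  Gamma_p phi = r_p,   with   (Gamma_p)_{ij} = gamma(|i - j|),
                       (r_p)_i = gamma(i),   i,j = 1..p.
Substitute the sample gammas (Toeplitz matrix and right-hand side of size 1):
  Gamma_p = [[1.2243]]
  r_p     = [0.524]
With p = 1 this is the single equation gamma(0) phi_1 = gamma(1):
  phi_hat_1 = gamma(1) / gamma(0) = 0.524 / 1.2243 = 0.4280.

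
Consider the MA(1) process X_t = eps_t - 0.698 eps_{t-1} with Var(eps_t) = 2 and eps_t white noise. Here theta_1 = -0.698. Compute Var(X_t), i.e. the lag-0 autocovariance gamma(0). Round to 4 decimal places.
\gamma(0) = 2.9744

For an MA(q) process X_t = eps_t + sum_i theta_i eps_{t-i} with
Var(eps_t) = sigma^2, the variance is
  gamma(0) = sigma^2 * (1 + sum_i theta_i^2).
  sum_i theta_i^2 = (-0.698)^2 = 0.487204.
  gamma(0) = 2 * (1 + 0.487204) = 2 * 1.487204 = 2.974408, which rounds to 2.9744.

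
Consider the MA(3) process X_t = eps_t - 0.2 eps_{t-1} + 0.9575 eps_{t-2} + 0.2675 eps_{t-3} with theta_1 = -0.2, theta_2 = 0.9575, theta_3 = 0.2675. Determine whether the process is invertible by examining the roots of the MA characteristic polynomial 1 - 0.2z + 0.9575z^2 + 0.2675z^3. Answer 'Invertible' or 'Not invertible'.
\text{Not invertible}

The MA(q) characteristic polynomial is P(z) = 1 - 0.2z + 0.9575z^2 + 0.2675z^3.
Invertibility requires all roots to lie outside the unit circle, i.e. |z| > 1 for every root.
Degree 3: look for a simple real root z0 first, then factor out (1 - z/z0) and solve the remaining quadratic.
Testing z0 = -4: P(-4) = 1 + (-0.2)(-4) + (0.9575)(-4)^2 + (0.2675)(-4)^3
  = 1 + (0.8) + (15.32) + (-17.12) = 0.  So z_0 = -4 is a root, |z_0| = 4.
Divide out the factor (1 + 0.25 z) = (1 - z/z0) (since 1/z0 = -0.25):
  P(z) = (1 + 0.25 z)(1 + (-0.45) z + (1.07) z^2)
  [check: z-coef -0.45 - (-0.25) = -0.2; z^2-coef 1.07 - (-0.25)(-0.45) = 0.9575; z^3-coef -(-0.25)(1.07) = 0.2675.]
Remaining roots from the quadratic factor 1 + (-0.45) z + (1.07) z^2:
  Set 1 + (-0.45) z + (1.07) z^2 = 0, i.e. a z^2 + b z + c = 0 with a = 1.07, b = -0.45, c = 1.
  Discriminant D = b^2 - 4ac = (-0.45)^2 - 4*(1.07)*1 = 0.2025 - (4.28) = -4.0775.
  D < 0, so the roots are the complex-conjugate pair z = (-b +/- i sqrt(-D)) / (2a) = 0.2103 +/- 0.9436i.
  For a conjugate pair |z|^2 = z * conj(z) = (product of roots) = c/a = 1/(1.07) = 0.934579, so |z| = sqrt(0.934579) = 0.9667 for both roots.
Moduli of all roots: 4.0000, 0.9667, 0.9667.
All moduli strictly greater than 1? No.
Verdict: Not invertible.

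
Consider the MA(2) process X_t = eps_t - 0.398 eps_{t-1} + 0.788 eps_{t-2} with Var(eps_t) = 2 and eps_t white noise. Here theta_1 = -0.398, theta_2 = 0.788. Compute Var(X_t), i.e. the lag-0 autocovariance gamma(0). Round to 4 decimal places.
\gamma(0) = 3.5587

For an MA(q) process X_t = eps_t + sum_i theta_i eps_{t-i} with
Var(eps_t) = sigma^2, the variance is
  gamma(0) = sigma^2 * (1 + sum_i theta_i^2).
  sum_i theta_i^2 = (-0.398)^2 + (0.788)^2 = 0.158404 + 0.620944 = 0.779348.
  gamma(0) = 2 * (1 + 0.779348) = 2 * 1.779348 = 3.558696, which rounds to 3.5587.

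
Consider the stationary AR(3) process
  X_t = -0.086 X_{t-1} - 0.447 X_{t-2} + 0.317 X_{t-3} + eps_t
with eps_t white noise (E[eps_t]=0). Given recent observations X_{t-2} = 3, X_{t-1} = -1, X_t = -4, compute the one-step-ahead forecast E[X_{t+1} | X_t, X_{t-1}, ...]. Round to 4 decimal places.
E[X_{t+1} \mid \mathcal F_t] = 1.7420

For an AR(p) model X_t = c + sum_i phi_i X_{t-i} + eps_t, the
one-step-ahead conditional mean is
  E[X_{t+1} | X_t, ...] = c + sum_i phi_i X_{t+1-i}.
Substitute known values:
  E[X_{t+1} | ...] = (-0.086) * (-4) + (-0.447) * (-1) + (0.317) * (3)
                   = 1.7420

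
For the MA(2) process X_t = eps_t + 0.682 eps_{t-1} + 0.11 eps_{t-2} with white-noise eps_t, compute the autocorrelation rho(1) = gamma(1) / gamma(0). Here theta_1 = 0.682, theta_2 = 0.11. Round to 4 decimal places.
\rho(1) = 0.5125

For an MA(q) process with theta_0 = 1, the autocovariance is
  gamma(k) = sigma^2 * sum_{i=0..q-k} theta_i * theta_{i+k},
and rho(k) = gamma(k) / gamma(0). Sigma^2 cancels.
  numerator   = (1)*(0.682) + (0.682)*(0.11) = 0.75702.
  denominator = (1)^2 + (0.682)^2 + (0.11)^2 = 1.477224.
  rho(1) = 0.75702 / 1.477224 = 0.5125.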